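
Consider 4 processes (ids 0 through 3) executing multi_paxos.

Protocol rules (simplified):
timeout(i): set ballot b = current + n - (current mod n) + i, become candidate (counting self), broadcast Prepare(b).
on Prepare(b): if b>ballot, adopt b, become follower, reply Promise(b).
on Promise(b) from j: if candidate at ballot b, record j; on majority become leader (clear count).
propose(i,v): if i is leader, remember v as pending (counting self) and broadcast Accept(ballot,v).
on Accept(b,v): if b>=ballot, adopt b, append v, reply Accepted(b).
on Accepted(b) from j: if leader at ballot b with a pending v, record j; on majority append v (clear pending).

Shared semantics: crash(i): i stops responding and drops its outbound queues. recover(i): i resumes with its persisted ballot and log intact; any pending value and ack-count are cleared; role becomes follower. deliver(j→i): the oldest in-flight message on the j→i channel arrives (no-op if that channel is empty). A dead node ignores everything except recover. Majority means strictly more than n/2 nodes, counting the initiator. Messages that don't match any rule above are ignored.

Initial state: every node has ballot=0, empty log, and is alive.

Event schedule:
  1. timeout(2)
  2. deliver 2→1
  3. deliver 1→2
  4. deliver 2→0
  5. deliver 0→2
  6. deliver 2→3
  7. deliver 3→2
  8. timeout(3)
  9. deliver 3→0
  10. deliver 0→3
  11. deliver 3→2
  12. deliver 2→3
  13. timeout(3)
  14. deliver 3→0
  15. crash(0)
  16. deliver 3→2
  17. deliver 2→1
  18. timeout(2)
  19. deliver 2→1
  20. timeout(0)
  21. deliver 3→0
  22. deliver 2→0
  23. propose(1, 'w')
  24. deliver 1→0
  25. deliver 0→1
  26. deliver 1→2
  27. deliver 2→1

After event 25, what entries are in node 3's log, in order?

empty

1. timeout(2):  <2:cand b6 ->
2. deliver 2→1:  <1:foll b6 ->
3. deliver 1→2:  nop
4. deliver 2→0:  <0:foll b6 ->
5. deliver 0→2:  <2:lead b6 ->
6. deliver 2→3:  <3:foll b6 ->
7. deliver 3→2:  nop
8. timeout(3):  <3:cand b11 ->
9. deliver 3→0:  <0:foll b11 ->
10. deliver 0→3:  nop
11. deliver 3→2:  <2:foll b11 ->
12. deliver 2→3:  <3:lead b11 ->
13. timeout(3):  <3:cand b15 ->
14. deliver 3→0:  <0:foll b15 ->
15. crash(0):  <0:✗foll b15 ->
16. deliver 3→2:  <2:foll b15 ->
17. deliver 2→1:  nop
18. timeout(2):  <2:cand b18 ->
19. deliver 2→1:  <1:foll b18 ->
20. timeout(0):  nop
21. deliver 3→0:  nop
22. deliver 2→0:  nop
23. propose(1,'w'):  nop
24. deliver 1→0:  nop
25. deliver 0→1:  nop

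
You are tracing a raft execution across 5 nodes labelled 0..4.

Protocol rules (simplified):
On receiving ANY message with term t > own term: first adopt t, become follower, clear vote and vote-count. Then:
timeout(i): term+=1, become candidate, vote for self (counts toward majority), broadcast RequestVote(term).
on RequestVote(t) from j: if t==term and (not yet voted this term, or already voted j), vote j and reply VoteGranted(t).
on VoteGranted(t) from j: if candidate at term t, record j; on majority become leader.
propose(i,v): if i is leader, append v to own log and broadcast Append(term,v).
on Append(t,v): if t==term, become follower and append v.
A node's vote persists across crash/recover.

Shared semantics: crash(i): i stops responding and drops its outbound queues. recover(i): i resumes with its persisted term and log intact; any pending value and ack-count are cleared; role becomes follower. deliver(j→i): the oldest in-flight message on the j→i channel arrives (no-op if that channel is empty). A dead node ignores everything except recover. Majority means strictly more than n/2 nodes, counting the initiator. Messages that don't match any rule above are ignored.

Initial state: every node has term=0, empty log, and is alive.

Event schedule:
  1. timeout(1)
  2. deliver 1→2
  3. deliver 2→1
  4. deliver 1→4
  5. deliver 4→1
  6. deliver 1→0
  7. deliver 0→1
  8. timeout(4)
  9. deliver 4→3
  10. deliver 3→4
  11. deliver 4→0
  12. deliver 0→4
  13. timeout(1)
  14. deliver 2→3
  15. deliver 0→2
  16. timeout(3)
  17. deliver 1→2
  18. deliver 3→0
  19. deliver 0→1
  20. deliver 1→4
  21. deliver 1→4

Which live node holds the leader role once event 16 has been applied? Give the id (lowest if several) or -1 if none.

4

1. timeout(1):  <1:cand t1 ->
2. deliver 1→2:  <2:foll t1 ->
3. deliver 2→1:  nop
4. deliver 1→4:  <4:foll t1 ->
5. deliver 4→1:  <1:lead t1 ->
6. deliver 1→0:  <0:foll t1 ->
7. deliver 0→1:  nop
8. timeout(4):  <4:cand t2 ->
9. deliver 4→3:  <3:foll t2 ->
10. deliver 3→4:  nop
11. deliver 4→0:  <0:foll t2 ->
12. deliver 0→4:  <4:lead t2 ->
13. timeout(1):  <1:cand t2 ->
14. deliver 2→3:  nop
15. deliver 0→2:  nop
16. timeout(3):  <3:cand t3 ->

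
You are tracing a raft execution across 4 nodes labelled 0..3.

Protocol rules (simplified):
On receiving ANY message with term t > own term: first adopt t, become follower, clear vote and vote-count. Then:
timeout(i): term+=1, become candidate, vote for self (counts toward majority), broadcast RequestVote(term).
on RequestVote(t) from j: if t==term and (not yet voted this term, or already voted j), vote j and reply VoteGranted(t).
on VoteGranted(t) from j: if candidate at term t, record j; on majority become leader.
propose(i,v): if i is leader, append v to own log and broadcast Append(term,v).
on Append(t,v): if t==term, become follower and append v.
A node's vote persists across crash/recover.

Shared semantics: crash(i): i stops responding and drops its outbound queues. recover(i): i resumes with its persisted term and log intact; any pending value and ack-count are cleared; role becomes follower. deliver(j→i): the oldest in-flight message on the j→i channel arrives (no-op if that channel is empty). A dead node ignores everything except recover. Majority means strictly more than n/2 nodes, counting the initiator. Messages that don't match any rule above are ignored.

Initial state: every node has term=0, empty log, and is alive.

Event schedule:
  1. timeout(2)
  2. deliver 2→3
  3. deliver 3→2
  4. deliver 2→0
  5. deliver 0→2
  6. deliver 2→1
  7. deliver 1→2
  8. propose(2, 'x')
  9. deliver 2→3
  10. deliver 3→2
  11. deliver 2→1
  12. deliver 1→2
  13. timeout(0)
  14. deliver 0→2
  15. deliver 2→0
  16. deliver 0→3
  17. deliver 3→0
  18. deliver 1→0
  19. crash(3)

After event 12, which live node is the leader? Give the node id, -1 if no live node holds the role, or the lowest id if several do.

2

e1 timeout(2): 2[cand,t=1,-]
e2 deliver 2→3: 3[foll,t=1,-]
e3 deliver 3→2: ·
e4 deliver 2→0: 0[foll,t=1,-]
e5 deliver 0→2: 2[lead,t=1,-]
e6 deliver 2→1: 1[foll,t=1,-]
e7 deliver 1→2: ·
e8 propose(2,'x'): 2[lead,t=1,x]
e9 deliver 2→3: 3[foll,t=1,x]
e10 deliver 3→2: ·
e11 deliver 2→1: 1[foll,t=1,x]
e12 deliver 1→2: ·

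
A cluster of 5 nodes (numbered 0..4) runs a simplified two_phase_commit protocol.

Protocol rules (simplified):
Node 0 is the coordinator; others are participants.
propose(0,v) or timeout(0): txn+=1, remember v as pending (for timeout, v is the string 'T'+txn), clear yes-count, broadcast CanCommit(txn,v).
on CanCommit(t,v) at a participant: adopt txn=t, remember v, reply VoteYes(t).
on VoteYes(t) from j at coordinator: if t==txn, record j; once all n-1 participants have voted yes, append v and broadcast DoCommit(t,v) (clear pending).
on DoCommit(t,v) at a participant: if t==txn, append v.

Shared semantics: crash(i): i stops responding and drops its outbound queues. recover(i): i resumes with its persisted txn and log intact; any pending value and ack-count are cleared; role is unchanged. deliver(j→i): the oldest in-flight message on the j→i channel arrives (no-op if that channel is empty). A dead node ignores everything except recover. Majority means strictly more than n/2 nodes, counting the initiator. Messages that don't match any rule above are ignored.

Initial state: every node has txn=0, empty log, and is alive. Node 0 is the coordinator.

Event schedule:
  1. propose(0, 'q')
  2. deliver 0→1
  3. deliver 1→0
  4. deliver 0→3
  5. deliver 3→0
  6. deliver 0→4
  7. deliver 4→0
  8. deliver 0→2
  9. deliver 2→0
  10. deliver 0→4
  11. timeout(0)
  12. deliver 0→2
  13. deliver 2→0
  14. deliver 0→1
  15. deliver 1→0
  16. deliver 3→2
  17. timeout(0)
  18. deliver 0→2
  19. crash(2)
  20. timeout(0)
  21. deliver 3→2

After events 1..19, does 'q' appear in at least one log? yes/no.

1. propose(0,'q'):  <0:coor t1 ->
2. deliver 0→1:  <1:part t1 ->
3. deliver 1→0:  nop
4. deliver 0→3:  <3:part t1 ->
5. deliver 3→0:  nop
6. deliver 0→4:  <4:part t1 ->
7. deliver 4→0:  nop
8. deliver 0→2:  <2:part t1 ->
9. deliver 2→0:  <0:coor t1 q>
10. deliver 0→4:  <4:part t1 q>
11. timeout(0):  <0:coor t2 q>
12. deliver 0→2:  <2:part t1 q>
13. deliver 2→0:  nop
14. deliver 0→1:  <1:part t1 q>
15. deliver 1→0:  nop
16. deliver 3→2:  nop
17. timeout(0):  <0:coor t3 q>
18. deliver 0→2:  <2:part t2 q>
19. crash(2):  <2:✗part t2 q>

yes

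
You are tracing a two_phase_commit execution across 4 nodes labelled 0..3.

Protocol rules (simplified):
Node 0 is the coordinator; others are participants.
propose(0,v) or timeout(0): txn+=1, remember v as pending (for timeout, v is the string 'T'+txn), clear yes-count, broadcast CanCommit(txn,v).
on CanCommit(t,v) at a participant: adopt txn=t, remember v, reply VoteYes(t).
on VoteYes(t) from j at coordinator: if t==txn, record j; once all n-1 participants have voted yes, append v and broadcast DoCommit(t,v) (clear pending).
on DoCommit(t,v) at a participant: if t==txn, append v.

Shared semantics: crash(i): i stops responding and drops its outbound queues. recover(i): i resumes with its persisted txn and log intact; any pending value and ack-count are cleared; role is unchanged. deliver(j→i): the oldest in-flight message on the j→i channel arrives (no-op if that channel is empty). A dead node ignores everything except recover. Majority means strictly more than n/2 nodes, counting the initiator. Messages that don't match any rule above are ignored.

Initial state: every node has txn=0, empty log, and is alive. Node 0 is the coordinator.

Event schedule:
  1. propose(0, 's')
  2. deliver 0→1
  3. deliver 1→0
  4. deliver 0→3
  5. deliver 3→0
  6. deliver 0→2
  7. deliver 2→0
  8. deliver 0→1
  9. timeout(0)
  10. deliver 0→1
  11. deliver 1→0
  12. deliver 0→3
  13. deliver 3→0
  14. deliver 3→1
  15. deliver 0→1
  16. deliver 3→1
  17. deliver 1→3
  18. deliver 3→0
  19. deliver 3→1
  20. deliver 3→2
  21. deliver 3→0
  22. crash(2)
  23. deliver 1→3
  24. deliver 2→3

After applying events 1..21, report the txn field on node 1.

2

step 1 propose(0,'s'): 0={coor,t=1,log=-}
step 2 deliver 0→1: 1={part,t=1,log=-}
step 3 deliver 1→0: —
step 4 deliver 0→3: 3={part,t=1,log=-}
step 5 deliver 3→0: —
step 6 deliver 0→2: 2={part,t=1,log=-}
step 7 deliver 2→0: 0={coor,t=1,log=s}
step 8 deliver 0→1: 1={part,t=1,log=s}
step 9 timeout(0): 0={coor,t=2,log=s}
step 10 deliver 0→1: 1={part,t=2,log=s}
step 11 deliver 1→0: —
step 12 deliver 0→3: 3={part,t=1,log=s}
step 13 deliver 3→0: —
step 14 deliver 3→1: —
step 15 deliver 0→1: —
step 16 deliver 3→1: —
step 17 deliver 1→3: —
step 18 deliver 3→0: —
step 19 deliver 3→1: —
step 20 deliver 3→2: —
step 21 deliver 3→0: —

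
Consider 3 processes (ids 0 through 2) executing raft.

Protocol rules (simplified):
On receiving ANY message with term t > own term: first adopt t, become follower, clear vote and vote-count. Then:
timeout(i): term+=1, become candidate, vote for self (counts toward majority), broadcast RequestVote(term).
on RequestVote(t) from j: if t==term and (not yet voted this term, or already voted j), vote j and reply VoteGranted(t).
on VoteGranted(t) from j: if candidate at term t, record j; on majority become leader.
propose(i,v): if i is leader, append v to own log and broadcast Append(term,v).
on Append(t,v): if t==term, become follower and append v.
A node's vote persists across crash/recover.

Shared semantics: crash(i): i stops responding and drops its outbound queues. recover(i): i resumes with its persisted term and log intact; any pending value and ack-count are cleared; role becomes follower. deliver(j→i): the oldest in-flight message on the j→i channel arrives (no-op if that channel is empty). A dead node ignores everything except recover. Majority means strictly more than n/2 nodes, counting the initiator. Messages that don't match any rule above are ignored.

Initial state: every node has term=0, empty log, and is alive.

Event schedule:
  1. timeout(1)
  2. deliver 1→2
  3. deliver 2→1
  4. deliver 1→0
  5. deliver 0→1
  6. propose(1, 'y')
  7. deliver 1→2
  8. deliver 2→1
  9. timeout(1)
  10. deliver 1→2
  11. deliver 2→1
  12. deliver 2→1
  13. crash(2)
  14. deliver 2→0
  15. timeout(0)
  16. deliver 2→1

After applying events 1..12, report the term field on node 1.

e1 timeout(1): 1[cand,t=1,-]
e2 deliver 1→2: 2[foll,t=1,-]
e3 deliver 2→1: 1[lead,t=1,-]
e4 deliver 1→0: 0[foll,t=1,-]
e5 deliver 0→1: ·
e6 propose(1,'y'): 1[lead,t=1,y]
e7 deliver 1→2: 2[foll,t=1,y]
e8 deliver 2→1: ·
e9 timeout(1): 1[cand,t=2,y]
e10 deliver 1→2: 2[foll,t=2,y]
e11 deliver 2→1: 1[lead,t=2,y]
e12 deliver 2→1: ·

2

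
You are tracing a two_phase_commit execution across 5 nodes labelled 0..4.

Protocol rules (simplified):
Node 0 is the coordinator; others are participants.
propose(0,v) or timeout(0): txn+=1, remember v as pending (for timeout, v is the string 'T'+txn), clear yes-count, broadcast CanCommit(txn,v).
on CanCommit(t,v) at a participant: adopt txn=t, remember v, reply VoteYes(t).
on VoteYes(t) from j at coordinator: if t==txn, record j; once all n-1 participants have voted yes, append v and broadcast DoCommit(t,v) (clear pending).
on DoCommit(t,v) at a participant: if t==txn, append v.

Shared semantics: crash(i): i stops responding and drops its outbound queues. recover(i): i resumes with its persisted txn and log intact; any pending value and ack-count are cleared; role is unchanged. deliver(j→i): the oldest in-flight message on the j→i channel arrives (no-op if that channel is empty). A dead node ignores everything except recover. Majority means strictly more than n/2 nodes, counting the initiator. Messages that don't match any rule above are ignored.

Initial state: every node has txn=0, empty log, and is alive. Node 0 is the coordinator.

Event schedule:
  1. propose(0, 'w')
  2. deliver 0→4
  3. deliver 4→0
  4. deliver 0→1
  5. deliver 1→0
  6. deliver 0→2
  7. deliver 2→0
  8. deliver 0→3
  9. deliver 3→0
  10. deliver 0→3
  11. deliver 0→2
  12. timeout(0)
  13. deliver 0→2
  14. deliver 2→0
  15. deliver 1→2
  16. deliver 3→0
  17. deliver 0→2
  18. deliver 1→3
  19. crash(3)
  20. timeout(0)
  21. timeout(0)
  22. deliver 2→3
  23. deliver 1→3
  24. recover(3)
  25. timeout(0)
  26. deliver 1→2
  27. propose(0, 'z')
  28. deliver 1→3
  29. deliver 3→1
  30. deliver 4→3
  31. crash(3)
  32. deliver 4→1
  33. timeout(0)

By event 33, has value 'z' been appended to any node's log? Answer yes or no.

1. propose(0,'w'):  <0:coor t1 ->
2. deliver 0→4:  <4:part t1 ->
3. deliver 4→0:  nop
4. deliver 0→1:  <1:part t1 ->
5. deliver 1→0:  nop
6. deliver 0→2:  <2:part t1 ->
7. deliver 2→0:  nop
8. deliver 0→3:  <3:part t1 ->
9. deliver 3→0:  <0:coor t1 w>
10. deliver 0→3:  <3:part t1 w>
11. deliver 0→2:  <2:part t1 w>
12. timeout(0):  <0:coor t2 w>
13. deliver 0→2:  <2:part t2 w>
14. deliver 2→0:  nop
15. deliver 1→2:  nop
16. deliver 3→0:  nop
17. deliver 0→2:  nop
18. deliver 1→3:  nop
19. crash(3):  <3:✗part t1 w>
20. timeout(0):  <0:coor t3 w>
21. timeout(0):  <0:coor t4 w>
22. deliver 2→3:  nop
23. deliver 1→3:  nop
24. recover(3):  <3:part t1 w>
25. timeout(0):  <0:coor t5 w>
26. deliver 1→2:  nop
27. propose(0,'z'):  <0:coor t6 w>
28. deliver 1→3:  nop
29. deliver 3→1:  nop
30. deliver 4→3:  nop
31. crash(3):  <3:✗part t1 w>
32. deliver 4→1:  nop
33. timeout(0):  <0:coor t7 w>

no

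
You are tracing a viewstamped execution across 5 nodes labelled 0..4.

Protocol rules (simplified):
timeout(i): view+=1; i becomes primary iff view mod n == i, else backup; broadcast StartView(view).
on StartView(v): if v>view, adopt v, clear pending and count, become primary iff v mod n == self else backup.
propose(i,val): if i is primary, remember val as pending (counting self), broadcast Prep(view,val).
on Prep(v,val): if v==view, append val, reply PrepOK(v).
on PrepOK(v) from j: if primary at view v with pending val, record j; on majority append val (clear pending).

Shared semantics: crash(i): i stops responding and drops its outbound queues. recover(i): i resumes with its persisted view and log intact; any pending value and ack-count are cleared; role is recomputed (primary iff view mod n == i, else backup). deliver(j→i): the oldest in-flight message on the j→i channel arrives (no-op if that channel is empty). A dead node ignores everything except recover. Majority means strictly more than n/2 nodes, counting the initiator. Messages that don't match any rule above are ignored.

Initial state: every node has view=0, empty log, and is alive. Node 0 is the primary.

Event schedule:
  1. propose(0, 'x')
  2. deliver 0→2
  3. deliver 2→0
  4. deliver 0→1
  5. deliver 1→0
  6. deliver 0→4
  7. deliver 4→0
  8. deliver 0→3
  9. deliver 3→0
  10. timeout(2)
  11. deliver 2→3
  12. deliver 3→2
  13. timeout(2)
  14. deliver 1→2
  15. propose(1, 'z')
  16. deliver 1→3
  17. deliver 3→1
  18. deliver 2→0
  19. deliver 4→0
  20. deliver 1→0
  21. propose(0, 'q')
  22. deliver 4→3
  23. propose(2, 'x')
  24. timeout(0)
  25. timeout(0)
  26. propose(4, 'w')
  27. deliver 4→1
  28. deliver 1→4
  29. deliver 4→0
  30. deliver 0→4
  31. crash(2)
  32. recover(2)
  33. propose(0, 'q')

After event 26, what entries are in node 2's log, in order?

[1] propose(0,'x') → ∅
[2] deliver 0→2 → N2(back v0 [x])
[3] deliver 2→0 → ∅
[4] deliver 0→1 → N1(back v0 [x])
[5] deliver 1→0 → N0(prim v0 [x])
[6] deliver 0→4 → N4(back v0 [x])
[7] deliver 4→0 → ∅
[8] deliver 0→3 → N3(back v0 [x])
[9] deliver 3→0 → ∅
[10] timeout(2) → N2(back v1 [x])
[11] deliver 2→3 → N3(back v1 [x])
[12] deliver 3→2 → ∅
[13] timeout(2) → N2(prim v2 [x])
[14] deliver 1→2 → ∅
[15] propose(1,'z') → ∅
[16] deliver 1→3 → ∅
[17] deliver 3→1 → ∅
[18] deliver 2→0 → N0(back v1 [x])
[19] deliver 4→0 → ∅
[20] deliver 1→0 → ∅
[21] propose(0,'q') → ∅
[22] deliver 4→3 → ∅
[23] propose(2,'x') → ∅
[24] timeout(0) → N0(back v2 [x])
[25] timeout(0) → N0(back v3 [x])
[26] propose(4,'w') → ∅

x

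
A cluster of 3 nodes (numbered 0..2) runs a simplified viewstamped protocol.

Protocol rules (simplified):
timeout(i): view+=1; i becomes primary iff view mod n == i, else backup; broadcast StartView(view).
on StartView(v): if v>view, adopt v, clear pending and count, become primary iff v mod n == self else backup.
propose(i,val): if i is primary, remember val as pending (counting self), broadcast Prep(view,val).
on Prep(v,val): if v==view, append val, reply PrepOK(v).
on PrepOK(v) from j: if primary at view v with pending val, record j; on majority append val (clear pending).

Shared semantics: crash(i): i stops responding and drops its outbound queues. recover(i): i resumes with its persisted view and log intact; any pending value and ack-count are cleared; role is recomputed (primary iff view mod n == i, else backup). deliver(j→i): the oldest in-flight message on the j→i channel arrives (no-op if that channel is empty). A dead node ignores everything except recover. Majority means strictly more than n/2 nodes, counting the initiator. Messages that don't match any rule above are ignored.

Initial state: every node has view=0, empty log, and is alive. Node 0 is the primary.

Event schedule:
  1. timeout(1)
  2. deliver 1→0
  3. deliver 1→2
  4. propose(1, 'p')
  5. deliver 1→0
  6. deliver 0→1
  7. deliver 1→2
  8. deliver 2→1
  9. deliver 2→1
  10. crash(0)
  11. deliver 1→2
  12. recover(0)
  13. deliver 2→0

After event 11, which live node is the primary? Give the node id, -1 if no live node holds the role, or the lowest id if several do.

1

step 1 timeout(1): 1={prim,v=1,log=-}
step 2 deliver 1→0: 0={back,v=1,log=-}
step 3 deliver 1→2: 2={back,v=1,log=-}
step 4 propose(1,'p'): —
step 5 deliver 1→0: 0={back,v=1,log=p}
step 6 deliver 0→1: 1={prim,v=1,log=p}
step 7 deliver 1→2: 2={back,v=1,log=p}
step 8 deliver 2→1: —
step 9 deliver 2→1: —
step 10 crash(0): 0={✗back,v=1,log=p}
step 11 deliver 1→2: —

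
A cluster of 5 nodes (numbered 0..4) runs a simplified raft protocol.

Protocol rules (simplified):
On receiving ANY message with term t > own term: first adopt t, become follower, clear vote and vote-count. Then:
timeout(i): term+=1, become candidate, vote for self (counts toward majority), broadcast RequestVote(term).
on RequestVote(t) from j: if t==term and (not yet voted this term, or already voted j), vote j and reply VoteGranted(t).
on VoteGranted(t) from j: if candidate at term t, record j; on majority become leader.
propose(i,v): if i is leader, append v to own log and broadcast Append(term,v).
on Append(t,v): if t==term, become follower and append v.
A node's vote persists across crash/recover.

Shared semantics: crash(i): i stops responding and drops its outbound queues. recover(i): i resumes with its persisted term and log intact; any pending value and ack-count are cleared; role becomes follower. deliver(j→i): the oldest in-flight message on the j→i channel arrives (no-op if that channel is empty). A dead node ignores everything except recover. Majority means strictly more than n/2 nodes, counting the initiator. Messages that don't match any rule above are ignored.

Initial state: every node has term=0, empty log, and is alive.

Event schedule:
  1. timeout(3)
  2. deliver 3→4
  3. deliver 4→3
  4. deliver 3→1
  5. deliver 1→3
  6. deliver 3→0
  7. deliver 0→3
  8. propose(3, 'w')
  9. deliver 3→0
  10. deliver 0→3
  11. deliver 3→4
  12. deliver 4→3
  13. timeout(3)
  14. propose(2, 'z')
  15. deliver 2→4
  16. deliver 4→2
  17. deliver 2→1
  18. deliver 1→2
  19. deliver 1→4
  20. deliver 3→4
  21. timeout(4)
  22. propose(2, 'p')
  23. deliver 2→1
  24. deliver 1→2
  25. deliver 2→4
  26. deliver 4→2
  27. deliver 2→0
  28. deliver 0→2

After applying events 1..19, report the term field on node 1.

1

step 1 timeout(3): 3={cand,t=1,log=-}
step 2 deliver 3→4: 4={foll,t=1,log=-}
step 3 deliver 4→3: —
step 4 deliver 3→1: 1={foll,t=1,log=-}
step 5 deliver 1→3: 3={lead,t=1,log=-}
step 6 deliver 3→0: 0={foll,t=1,log=-}
step 7 deliver 0→3: —
step 8 propose(3,'w'): 3={lead,t=1,log=w}
step 9 deliver 3→0: 0={foll,t=1,log=w}
step 10 deliver 0→3: —
step 11 deliver 3→4: 4={foll,t=1,log=w}
step 12 deliver 4→3: —
step 13 timeout(3): 3={cand,t=2,log=w}
step 14 propose(2,'z'): —
step 15 deliver 2→4: —
step 16 deliver 4→2: —
step 17 deliver 2→1: —
step 18 deliver 1→2: —
step 19 deliver 1→4: —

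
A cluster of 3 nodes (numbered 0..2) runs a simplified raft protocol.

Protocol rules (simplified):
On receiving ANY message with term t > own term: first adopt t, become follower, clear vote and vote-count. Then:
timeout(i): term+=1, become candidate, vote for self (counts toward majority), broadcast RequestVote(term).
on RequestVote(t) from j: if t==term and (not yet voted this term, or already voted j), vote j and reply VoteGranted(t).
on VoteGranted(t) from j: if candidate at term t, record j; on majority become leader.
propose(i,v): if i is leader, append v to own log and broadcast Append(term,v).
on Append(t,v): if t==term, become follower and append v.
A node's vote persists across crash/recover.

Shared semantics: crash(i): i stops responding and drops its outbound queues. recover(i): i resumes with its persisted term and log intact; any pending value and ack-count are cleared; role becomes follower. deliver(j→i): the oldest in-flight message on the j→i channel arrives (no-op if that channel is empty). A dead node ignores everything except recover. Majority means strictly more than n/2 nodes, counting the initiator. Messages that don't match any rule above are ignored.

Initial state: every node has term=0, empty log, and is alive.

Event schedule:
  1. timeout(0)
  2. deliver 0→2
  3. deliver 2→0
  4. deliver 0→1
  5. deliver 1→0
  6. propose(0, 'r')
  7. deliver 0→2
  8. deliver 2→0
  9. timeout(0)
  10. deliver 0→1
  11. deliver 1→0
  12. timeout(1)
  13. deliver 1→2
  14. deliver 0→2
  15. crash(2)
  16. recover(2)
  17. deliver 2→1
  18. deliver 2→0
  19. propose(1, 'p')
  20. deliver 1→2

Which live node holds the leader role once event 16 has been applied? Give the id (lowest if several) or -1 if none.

-1

step 1 timeout(0): 0={cand,t=1,log=-}
step 2 deliver 0→2: 2={foll,t=1,log=-}
step 3 deliver 2→0: 0={lead,t=1,log=-}
step 4 deliver 0→1: 1={foll,t=1,log=-}
step 5 deliver 1→0: —
step 6 propose(0,'r'): 0={lead,t=1,log=r}
step 7 deliver 0→2: 2={foll,t=1,log=r}
step 8 deliver 2→0: —
step 9 timeout(0): 0={cand,t=2,log=r}
step 10 deliver 0→1: 1={foll,t=1,log=r}
step 11 deliver 1→0: —
step 12 timeout(1): 1={cand,t=2,log=r}
step 13 deliver 1→2: 2={foll,t=2,log=r}
step 14 deliver 0→2: —
step 15 crash(2): 2={✗foll,t=2,log=r}
step 16 recover(2): 2={foll,t=2,log=r}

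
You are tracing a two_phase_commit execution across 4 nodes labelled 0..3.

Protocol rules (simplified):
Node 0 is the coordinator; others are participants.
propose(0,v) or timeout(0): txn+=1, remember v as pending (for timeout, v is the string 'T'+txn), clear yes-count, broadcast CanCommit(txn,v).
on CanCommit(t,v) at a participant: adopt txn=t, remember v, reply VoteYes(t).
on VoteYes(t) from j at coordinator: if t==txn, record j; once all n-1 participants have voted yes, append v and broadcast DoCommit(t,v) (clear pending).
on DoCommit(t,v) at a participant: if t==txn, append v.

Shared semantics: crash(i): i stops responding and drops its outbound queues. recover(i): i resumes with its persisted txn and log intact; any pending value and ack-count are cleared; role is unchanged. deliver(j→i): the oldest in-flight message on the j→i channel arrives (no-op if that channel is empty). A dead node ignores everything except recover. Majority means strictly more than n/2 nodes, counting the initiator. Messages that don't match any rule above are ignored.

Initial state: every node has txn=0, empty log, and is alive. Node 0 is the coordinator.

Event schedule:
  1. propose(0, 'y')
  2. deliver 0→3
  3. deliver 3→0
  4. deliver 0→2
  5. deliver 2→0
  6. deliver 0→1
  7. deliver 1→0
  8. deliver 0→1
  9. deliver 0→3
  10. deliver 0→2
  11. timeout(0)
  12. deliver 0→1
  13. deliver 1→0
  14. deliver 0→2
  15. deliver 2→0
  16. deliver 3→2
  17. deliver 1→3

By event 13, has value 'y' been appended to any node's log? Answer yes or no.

yes

[1] propose(0,'y') → N0(coor t1 [-])
[2] deliver 0→3 → N3(part t1 [-])
[3] deliver 3→0 → ∅
[4] deliver 0→2 → N2(part t1 [-])
[5] deliver 2→0 → ∅
[6] deliver 0→1 → N1(part t1 [-])
[7] deliver 1→0 → N0(coor t1 [y])
[8] deliver 0→1 → N1(part t1 [y])
[9] deliver 0→3 → N3(part t1 [y])
[10] deliver 0→2 → N2(part t1 [y])
[11] timeout(0) → N0(coor t2 [y])
[12] deliver 0→1 → N1(part t2 [y])
[13] deliver 1→0 → ∅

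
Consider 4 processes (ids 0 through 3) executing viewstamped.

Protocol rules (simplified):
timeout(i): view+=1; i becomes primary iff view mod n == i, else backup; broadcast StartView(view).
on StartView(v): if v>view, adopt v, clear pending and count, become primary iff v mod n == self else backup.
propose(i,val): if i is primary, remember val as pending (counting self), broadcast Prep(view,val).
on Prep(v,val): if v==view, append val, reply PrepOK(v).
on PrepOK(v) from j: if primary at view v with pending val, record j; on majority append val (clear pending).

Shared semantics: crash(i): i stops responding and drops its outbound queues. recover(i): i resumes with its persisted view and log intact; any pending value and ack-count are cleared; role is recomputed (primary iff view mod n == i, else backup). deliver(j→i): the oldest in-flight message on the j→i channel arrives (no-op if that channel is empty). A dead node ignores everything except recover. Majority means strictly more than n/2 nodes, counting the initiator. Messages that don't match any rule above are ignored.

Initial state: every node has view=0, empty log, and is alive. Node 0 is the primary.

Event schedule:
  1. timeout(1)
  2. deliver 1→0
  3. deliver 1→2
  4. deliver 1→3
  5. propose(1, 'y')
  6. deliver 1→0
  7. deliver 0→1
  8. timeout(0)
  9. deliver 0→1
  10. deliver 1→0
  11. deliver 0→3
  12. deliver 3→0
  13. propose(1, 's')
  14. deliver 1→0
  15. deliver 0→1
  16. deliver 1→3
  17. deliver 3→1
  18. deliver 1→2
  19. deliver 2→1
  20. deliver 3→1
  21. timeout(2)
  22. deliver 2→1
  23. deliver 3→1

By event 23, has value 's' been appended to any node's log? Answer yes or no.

[1] timeout(1) → N1(prim v1 [-])
[2] deliver 1→0 → N0(back v1 [-])
[3] deliver 1→2 → N2(back v1 [-])
[4] deliver 1→3 → N3(back v1 [-])
[5] propose(1,'y') → ∅
[6] deliver 1→0 → N0(back v1 [y])
[7] deliver 0→1 → ∅
[8] timeout(0) → N0(back v2 [y])
[9] deliver 0→1 → N1(back v2 [-])
[10] deliver 1→0 → ∅
[11] deliver 0→3 → N3(back v2 [-])
[12] deliver 3→0 → ∅
[13] propose(1,'s') → ∅
[14] deliver 1→0 → ∅
[15] deliver 0→1 → ∅
[16] deliver 1→3 → ∅
[17] deliver 3→1 → ∅
[18] deliver 1→2 → N2(back v1 [y])
[19] deliver 2→1 → ∅
[20] deliver 3→1 → ∅
[21] timeout(2) → N2(prim v2 [y])
[22] deliver 2→1 → ∅
[23] deliver 3→1 → ∅

no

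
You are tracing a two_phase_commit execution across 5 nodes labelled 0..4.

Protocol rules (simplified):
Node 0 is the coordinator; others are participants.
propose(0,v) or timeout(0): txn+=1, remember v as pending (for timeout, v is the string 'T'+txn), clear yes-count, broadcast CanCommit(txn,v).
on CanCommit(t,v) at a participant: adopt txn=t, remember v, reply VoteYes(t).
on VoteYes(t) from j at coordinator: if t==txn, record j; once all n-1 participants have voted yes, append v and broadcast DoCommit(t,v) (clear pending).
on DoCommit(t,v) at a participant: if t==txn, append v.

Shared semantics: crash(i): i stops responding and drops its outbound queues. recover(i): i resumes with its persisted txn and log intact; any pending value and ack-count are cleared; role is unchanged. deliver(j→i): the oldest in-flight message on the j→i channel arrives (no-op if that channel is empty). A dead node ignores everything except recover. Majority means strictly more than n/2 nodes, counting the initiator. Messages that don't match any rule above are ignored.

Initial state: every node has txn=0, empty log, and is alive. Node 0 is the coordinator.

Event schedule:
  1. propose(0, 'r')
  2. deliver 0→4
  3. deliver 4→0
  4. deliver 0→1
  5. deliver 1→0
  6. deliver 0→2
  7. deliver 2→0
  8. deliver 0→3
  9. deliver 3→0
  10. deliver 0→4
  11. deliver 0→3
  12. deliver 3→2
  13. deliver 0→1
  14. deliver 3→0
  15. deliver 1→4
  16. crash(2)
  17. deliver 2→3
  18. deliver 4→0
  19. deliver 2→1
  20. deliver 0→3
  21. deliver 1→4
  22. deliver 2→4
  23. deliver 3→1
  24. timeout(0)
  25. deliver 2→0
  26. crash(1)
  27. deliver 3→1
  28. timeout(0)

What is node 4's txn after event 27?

e1 propose(0,'r'): 0[coor,t=1,-]
e2 deliver 0→4: 4[part,t=1,-]
e3 deliver 4→0: ·
e4 deliver 0→1: 1[part,t=1,-]
e5 deliver 1→0: ·
e6 deliver 0→2: 2[part,t=1,-]
e7 deliver 2→0: ·
e8 deliver 0→3: 3[part,t=1,-]
e9 deliver 3→0: 0[coor,t=1,r]
e10 deliver 0→4: 4[part,t=1,r]
e11 deliver 0→3: 3[part,t=1,r]
e12 deliver 3→2: ·
e13 deliver 0→1: 1[part,t=1,r]
e14 deliver 3→0: ·
e15 deliver 1→4: ·
e16 crash(2): 2[✗part,t=1,-]
e17 deliver 2→3: ·
e18 deliver 4→0: ·
e19 deliver 2→1: ·
e20 deliver 0→3: ·
e21 deliver 1→4: ·
e22 deliver 2→4: ·
e23 deliver 3→1: ·
e24 timeout(0): 0[coor,t=2,r]
e25 deliver 2→0: ·
e26 crash(1): 1[✗part,t=1,r]
e27 deliver 3→1: ·

1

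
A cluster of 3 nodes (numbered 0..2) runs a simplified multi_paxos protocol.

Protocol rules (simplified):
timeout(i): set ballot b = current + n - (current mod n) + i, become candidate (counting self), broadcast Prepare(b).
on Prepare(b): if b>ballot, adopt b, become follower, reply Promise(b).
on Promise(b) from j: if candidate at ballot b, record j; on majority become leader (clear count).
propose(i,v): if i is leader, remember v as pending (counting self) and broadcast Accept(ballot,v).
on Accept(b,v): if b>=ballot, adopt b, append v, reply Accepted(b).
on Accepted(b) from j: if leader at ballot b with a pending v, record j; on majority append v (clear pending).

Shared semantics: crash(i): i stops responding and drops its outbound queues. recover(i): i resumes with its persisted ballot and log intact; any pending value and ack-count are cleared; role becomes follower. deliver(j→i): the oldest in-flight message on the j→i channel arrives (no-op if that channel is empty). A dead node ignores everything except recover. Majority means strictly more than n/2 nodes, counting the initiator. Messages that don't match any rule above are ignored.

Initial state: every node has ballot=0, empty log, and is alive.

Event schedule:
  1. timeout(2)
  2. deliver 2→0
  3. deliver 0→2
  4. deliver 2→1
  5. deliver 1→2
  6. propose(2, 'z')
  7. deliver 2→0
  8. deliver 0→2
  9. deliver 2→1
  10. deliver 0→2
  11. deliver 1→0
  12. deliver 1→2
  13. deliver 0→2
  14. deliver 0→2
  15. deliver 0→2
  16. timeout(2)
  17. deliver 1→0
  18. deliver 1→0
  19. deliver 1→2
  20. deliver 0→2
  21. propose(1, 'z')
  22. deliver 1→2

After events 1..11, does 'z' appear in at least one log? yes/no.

yes

[1] timeout(2) → N2(cand b5 [-])
[2] deliver 2→0 → N0(foll b5 [-])
[3] deliver 0→2 → N2(lead b5 [-])
[4] deliver 2→1 → N1(foll b5 [-])
[5] deliver 1→2 → ∅
[6] propose(2,'z') → ∅
[7] deliver 2→0 → N0(foll b5 [z])
[8] deliver 0→2 → N2(lead b5 [z])
[9] deliver 2→1 → N1(foll b5 [z])
[10] deliver 0→2 → ∅
[11] deliver 1→0 → ∅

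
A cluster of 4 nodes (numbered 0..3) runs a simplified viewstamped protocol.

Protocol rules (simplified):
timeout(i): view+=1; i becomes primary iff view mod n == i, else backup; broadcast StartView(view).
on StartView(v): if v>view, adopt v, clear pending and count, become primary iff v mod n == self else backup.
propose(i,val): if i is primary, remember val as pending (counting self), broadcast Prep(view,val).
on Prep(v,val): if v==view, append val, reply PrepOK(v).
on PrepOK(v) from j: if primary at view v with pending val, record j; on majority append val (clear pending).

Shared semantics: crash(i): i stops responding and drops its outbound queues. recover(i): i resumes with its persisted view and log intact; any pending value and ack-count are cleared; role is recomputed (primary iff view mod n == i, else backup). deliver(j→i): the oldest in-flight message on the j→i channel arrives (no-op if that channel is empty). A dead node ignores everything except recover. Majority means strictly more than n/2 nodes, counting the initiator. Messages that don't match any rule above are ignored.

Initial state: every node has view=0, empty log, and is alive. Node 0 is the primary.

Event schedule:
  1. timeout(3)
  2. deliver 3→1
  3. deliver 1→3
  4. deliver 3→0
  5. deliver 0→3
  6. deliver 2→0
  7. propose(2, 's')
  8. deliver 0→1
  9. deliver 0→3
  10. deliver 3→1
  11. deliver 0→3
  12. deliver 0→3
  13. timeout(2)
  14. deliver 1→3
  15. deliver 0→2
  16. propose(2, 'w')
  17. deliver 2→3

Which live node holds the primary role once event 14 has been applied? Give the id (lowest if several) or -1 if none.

1

1. timeout(3):  <3:back v1 ->
2. deliver 3→1:  <1:prim v1 ->
3. deliver 1→3:  nop
4. deliver 3→0:  <0:back v1 ->
5. deliver 0→3:  nop
6. deliver 2→0:  nop
7. propose(2,'s'):  nop
8. deliver 0→1:  nop
9. deliver 0→3:  nop
10. deliver 3→1:  nop
11. deliver 0→3:  nop
12. deliver 0→3:  nop
13. timeout(2):  <2:back v1 ->
14. deliver 1→3:  nop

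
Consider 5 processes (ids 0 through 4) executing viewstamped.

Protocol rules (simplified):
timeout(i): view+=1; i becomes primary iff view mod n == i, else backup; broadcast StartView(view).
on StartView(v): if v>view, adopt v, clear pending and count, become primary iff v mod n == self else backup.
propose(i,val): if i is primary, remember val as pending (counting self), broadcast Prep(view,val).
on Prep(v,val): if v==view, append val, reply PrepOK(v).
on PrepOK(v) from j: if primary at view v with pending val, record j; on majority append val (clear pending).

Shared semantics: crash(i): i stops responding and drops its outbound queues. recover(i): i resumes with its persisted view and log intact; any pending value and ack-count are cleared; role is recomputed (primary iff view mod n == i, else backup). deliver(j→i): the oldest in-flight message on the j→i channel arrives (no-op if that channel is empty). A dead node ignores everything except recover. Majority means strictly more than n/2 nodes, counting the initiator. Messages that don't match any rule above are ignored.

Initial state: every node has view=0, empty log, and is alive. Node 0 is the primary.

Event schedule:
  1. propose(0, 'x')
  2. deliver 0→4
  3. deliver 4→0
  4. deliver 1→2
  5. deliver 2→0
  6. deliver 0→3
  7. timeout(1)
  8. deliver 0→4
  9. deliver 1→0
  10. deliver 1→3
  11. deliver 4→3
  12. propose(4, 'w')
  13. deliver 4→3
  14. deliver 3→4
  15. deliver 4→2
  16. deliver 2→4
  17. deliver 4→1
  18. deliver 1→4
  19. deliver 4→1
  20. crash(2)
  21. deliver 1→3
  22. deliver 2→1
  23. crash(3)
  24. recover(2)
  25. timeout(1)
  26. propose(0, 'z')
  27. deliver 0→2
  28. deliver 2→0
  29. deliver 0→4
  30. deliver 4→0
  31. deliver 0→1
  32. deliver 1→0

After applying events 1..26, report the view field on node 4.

1

after 1 — propose(0,'x'): ·
after 2 — deliver 0→4: n4:back/v0/[x]
after 3 — deliver 4→0: ·
after 4 — deliver 1→2: ·
after 5 — deliver 2→0: ·
after 6 — deliver 0→3: n3:back/v0/[x]
after 7 — timeout(1): n1:prim/v1/[-]
after 8 — deliver 0→4: ·
after 9 — deliver 1→0: n0:back/v1/[-]
after 10 — deliver 1→3: n3:back/v1/[x]
after 11 — deliver 4→3: ·
after 12 — propose(4,'w'): ·
after 13 — deliver 4→3: ·
after 14 — deliver 3→4: ·
after 15 — deliver 4→2: ·
after 16 — deliver 2→4: ·
after 17 — deliver 4→1: ·
after 18 — deliver 1→4: n4:back/v1/[x]
after 19 — deliver 4→1: ·
after 20 — crash(2): n2:✗back/v0/[-]
after 21 — deliver 1→3: ·
after 22 — deliver 2→1: ·
after 23 — crash(3): n3:✗back/v1/[x]
after 24 — recover(2): n2:back/v0/[-]
after 25 — timeout(1): n1:back/v2/[-]
after 26 — propose(0,'z'): ·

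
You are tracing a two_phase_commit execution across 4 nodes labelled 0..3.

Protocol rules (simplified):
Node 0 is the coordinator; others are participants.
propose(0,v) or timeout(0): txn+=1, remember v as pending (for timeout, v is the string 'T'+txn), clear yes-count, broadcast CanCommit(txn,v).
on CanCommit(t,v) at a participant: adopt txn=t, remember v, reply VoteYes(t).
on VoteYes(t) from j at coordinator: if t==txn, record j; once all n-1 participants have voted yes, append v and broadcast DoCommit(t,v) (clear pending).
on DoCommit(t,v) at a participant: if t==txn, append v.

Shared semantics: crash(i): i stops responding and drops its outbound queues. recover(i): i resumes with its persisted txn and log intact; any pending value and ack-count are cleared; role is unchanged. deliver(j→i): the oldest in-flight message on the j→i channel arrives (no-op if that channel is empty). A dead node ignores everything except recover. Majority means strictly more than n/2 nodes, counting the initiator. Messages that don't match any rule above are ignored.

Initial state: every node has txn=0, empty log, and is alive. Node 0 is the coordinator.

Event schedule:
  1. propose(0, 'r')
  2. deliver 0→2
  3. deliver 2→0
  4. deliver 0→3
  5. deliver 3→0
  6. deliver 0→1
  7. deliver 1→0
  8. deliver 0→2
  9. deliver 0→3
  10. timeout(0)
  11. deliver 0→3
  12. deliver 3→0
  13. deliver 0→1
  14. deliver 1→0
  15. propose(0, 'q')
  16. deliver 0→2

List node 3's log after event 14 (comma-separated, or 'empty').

r

1. propose(0,'r'):  <0:coor t1 ->
2. deliver 0→2:  <2:part t1 ->
3. deliver 2→0:  nop
4. deliver 0→3:  <3:part t1 ->
5. deliver 3→0:  nop
6. deliver 0→1:  <1:part t1 ->
7. deliver 1→0:  <0:coor t1 r>
8. deliver 0→2:  <2:part t1 r>
9. deliver 0→3:  <3:part t1 r>
10. timeout(0):  <0:coor t2 r>
11. deliver 0→3:  <3:part t2 r>
12. deliver 3→0:  nop
13. deliver 0→1:  <1:part t1 r>
14. deliver 1→0:  nop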